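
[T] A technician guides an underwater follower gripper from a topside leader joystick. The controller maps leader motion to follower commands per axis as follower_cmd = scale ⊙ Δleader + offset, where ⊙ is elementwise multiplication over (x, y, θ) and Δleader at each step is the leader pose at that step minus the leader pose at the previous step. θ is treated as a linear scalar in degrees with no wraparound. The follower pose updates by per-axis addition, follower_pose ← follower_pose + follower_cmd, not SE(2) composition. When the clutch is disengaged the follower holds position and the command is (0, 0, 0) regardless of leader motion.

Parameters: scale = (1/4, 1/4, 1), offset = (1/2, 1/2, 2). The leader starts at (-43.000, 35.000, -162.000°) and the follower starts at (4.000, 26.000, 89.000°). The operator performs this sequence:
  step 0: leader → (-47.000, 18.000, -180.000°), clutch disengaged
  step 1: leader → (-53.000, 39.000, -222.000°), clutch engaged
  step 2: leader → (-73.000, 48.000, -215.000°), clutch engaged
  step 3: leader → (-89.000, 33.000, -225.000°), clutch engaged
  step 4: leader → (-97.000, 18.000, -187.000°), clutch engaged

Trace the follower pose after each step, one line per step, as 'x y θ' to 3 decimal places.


step 0: Δleader=(-4.000, -17.000, -18.000°), disengaged; cmd=(0,0,0) → follower holds at (4.000, 26.000, 89.000°)
step 1: Δleader=(-6.000, 21.000, -42.000°), engaged; cmd=(-1.000, 5.750, -40.000°) → follower=(3.000, 31.750, 49.000°)
step 2: Δleader=(-20.000, 9.000, 7.000°), engaged; cmd=(-4.500, 2.750, 9.000°) → follower=(-1.500, 34.500, 58.000°)
step 3: Δleader=(-16.000, -15.000, -10.000°), engaged; cmd=(-3.500, -3.250, -8.000°) → follower=(-5.000, 31.250, 50.000°)
step 4: Δleader=(-8.000, -15.000, 38.000°), engaged; cmd=(-1.500, -3.250, 40.000°) → follower=(-6.500, 28.000, 90.000°)

4.000 26.000 89.000
3.000 31.750 49.000
-1.500 34.500 58.000
-5.000 31.250 50.000
-6.500 28.000 90.000


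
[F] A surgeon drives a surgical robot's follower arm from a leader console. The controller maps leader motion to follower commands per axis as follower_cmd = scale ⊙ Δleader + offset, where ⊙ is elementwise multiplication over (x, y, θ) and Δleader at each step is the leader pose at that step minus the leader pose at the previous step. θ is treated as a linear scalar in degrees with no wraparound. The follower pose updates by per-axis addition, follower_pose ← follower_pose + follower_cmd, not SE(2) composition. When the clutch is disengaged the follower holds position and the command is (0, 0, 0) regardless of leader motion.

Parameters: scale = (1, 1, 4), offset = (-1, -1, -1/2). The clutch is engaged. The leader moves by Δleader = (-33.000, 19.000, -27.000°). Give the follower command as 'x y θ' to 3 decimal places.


-34.000 18.000 -108.500

axis x: 1·-33.000 + -1 = -34.000
axis y: 1·19.000 + -1 = 18.000
axis θ: 4·-27.000 + -1/2 = -108.500


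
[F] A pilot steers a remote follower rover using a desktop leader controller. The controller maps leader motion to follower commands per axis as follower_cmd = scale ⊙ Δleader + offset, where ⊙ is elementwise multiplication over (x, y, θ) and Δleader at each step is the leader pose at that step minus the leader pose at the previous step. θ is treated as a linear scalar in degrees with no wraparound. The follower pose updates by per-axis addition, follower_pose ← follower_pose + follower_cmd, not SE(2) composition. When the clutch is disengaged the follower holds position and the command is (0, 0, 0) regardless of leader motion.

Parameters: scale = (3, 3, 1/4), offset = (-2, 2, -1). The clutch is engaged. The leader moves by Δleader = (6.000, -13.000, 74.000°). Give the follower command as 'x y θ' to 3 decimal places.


axis x: 3·6.000 + -2 = 16.000
axis y: 3·-13.000 + 2 = -37.000
axis θ: 1/4·74.000 + -1 = 17.500

16.000 -37.000 17.500


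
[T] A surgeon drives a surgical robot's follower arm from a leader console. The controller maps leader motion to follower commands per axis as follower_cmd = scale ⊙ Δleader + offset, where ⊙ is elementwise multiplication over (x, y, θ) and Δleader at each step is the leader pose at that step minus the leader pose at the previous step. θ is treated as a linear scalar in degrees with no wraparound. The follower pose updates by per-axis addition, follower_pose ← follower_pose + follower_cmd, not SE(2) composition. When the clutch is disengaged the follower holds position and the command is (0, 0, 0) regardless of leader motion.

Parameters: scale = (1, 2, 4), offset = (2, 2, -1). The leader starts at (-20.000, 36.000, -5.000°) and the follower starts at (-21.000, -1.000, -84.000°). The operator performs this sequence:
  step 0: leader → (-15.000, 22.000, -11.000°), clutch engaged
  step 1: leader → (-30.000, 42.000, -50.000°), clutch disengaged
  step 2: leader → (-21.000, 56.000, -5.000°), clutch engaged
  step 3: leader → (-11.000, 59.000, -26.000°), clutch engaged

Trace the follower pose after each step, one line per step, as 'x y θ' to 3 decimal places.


step 0: Δleader=(5.000, -14.000, -6.000°), engaged; cmd=(7.000, -26.000, -25.000°) → follower=(-14.000, -27.000, -109.000°)
step 1: Δleader=(-15.000, 20.000, -39.000°), disengaged; cmd=(0,0,0) → follower holds at (-14.000, -27.000, -109.000°)
step 2: Δleader=(9.000, 14.000, 45.000°), engaged; cmd=(11.000, 30.000, 179.000°) → follower=(-3.000, 3.000, 70.000°)
step 3: Δleader=(10.000, 3.000, -21.000°), engaged; cmd=(12.000, 8.000, -85.000°) → follower=(9.000, 11.000, -15.000°)

-14.000 -27.000 -109.000
-14.000 -27.000 -109.000
-3.000 3.000 70.000
9.000 11.000 -15.000


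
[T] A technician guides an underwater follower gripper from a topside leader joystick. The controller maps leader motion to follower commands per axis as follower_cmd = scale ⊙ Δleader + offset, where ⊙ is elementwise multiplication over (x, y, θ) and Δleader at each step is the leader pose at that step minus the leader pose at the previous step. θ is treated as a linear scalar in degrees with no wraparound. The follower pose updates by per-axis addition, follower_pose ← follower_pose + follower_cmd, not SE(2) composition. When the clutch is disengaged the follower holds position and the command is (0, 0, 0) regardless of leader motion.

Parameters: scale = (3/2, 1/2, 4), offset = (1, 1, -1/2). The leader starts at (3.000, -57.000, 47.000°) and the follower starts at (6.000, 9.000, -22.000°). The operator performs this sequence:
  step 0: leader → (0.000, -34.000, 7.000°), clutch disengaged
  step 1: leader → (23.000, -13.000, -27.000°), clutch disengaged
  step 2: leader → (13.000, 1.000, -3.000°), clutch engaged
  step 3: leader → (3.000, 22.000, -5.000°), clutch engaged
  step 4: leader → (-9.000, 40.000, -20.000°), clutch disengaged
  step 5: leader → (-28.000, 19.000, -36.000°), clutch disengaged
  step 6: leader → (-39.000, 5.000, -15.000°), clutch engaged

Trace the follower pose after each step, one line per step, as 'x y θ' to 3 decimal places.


step 0: Δleader=(-3.000, 23.000, -40.000°), disengaged; cmd=(0,0,0) → follower holds at (6.000, 9.000, -22.000°)
step 1: Δleader=(23.000, 21.000, -34.000°), disengaged; cmd=(0,0,0) → follower holds at (6.000, 9.000, -22.000°)
step 2: Δleader=(-10.000, 14.000, 24.000°), engaged; cmd=(-14.000, 8.000, 95.500°) → follower=(-8.000, 17.000, 73.500°)
step 3: Δleader=(-10.000, 21.000, -2.000°), engaged; cmd=(-14.000, 11.500, -8.500°) → follower=(-22.000, 28.500, 65.000°)
step 4: Δleader=(-12.000, 18.000, -15.000°), disengaged; cmd=(0,0,0) → follower holds at (-22.000, 28.500, 65.000°)
step 5: Δleader=(-19.000, -21.000, -16.000°), disengaged; cmd=(0,0,0) → follower holds at (-22.000, 28.500, 65.000°)
step 6: Δleader=(-11.000, -14.000, 21.000°), engaged; cmd=(-15.500, -6.000, 83.500°) → follower=(-37.500, 22.500, 148.500°)

6.000 9.000 -22.000
6.000 9.000 -22.000
-8.000 17.000 73.500
-22.000 28.500 65.000
-22.000 28.500 65.000
-22.000 28.500 65.000
-37.500 22.500 148.500


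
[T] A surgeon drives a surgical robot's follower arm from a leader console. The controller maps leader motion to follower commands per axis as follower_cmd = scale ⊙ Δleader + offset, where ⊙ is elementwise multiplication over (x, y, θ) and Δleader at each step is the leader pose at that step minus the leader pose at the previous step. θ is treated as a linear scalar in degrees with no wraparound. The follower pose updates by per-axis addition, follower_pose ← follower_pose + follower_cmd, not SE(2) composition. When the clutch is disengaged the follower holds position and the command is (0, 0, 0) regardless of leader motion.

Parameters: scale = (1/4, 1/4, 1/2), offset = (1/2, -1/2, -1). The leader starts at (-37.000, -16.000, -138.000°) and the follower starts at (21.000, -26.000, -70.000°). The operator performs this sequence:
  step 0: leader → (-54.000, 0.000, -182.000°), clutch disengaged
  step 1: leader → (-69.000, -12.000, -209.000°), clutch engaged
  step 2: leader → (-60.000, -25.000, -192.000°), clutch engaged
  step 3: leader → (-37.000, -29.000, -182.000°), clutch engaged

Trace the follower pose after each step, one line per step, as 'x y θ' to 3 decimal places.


step 0: Δleader=(-17.000, 16.000, -44.000°), disengaged; cmd=(0,0,0) → follower holds at (21.000, -26.000, -70.000°)
step 1: Δleader=(-15.000, -12.000, -27.000°), engaged; cmd=(-3.250, -3.500, -14.500°) → follower=(17.750, -29.500, -84.500°)
step 2: Δleader=(9.000, -13.000, 17.000°), engaged; cmd=(2.750, -3.750, 7.500°) → follower=(20.500, -33.250, -77.000°)
step 3: Δleader=(23.000, -4.000, 10.000°), engaged; cmd=(6.250, -1.500, 4.000°) → follower=(26.750, -34.750, -73.000°)

21.000 -26.000 -70.000
17.750 -29.500 -84.500
20.500 -33.250 -77.000
26.750 -34.750 -73.000


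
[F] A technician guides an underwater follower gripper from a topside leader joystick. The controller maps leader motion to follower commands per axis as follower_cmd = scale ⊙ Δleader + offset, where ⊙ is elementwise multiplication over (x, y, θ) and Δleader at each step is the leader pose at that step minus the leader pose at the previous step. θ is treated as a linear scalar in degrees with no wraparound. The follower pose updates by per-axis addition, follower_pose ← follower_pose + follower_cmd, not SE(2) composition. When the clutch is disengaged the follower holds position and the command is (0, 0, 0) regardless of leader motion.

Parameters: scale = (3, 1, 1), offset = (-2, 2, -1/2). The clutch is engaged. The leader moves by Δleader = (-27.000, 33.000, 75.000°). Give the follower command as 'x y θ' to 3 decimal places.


axis x: 3·-27.000 + -2 = -83.000
axis y: 1·33.000 + 2 = 35.000
axis θ: 1·75.000 + -1/2 = 74.500

-83.000 35.000 74.500


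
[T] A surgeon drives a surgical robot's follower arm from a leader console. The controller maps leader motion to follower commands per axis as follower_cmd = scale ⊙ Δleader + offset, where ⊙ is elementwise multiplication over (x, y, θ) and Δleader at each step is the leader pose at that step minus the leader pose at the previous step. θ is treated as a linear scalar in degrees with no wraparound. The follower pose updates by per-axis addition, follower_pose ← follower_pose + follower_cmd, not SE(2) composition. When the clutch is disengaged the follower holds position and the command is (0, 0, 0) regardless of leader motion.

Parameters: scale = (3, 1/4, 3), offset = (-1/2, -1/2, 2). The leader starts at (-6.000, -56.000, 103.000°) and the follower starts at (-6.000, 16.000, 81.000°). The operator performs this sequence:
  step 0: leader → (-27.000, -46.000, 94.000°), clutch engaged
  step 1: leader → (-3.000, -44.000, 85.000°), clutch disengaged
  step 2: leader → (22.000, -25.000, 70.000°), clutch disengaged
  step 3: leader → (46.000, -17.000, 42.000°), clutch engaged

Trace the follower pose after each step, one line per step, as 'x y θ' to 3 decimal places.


step 0: Δleader=(-21.000, 10.000, -9.000°), engaged; cmd=(-63.500, 2.000, -25.000°) → follower=(-69.500, 18.000, 56.000°)
step 1: Δleader=(24.000, 2.000, -9.000°), disengaged; cmd=(0,0,0) → follower holds at (-69.500, 18.000, 56.000°)
step 2: Δleader=(25.000, 19.000, -15.000°), disengaged; cmd=(0,0,0) → follower holds at (-69.500, 18.000, 56.000°)
step 3: Δleader=(24.000, 8.000, -28.000°), engaged; cmd=(71.500, 1.500, -82.000°) → follower=(2.000, 19.500, -26.000°)

-69.500 18.000 56.000
-69.500 18.000 56.000
-69.500 18.000 56.000
2.000 19.500 -26.000


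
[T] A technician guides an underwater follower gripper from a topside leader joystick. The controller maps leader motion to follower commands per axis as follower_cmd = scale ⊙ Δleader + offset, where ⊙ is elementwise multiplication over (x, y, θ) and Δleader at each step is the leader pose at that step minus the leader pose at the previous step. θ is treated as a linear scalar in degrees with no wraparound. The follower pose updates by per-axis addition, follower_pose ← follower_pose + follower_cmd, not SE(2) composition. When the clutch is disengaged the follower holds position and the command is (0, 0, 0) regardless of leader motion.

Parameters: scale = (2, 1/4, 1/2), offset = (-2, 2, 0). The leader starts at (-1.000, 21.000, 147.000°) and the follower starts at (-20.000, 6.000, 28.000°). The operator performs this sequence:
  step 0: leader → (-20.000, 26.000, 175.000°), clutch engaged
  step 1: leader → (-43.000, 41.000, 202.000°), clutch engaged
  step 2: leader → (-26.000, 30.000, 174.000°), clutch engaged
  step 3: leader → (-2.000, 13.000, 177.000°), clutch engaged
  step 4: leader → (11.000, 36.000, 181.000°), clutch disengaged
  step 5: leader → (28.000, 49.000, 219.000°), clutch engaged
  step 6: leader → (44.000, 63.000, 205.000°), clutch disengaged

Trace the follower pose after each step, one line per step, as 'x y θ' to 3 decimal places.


step 0: Δleader=(-19.000, 5.000, 28.000°), engaged; cmd=(-40.000, 3.250, 14.000°) → follower=(-60.000, 9.250, 42.000°)
step 1: Δleader=(-23.000, 15.000, 27.000°), engaged; cmd=(-48.000, 5.750, 13.500°) → follower=(-108.000, 15.000, 55.500°)
step 2: Δleader=(17.000, -11.000, -28.000°), engaged; cmd=(32.000, -0.750, -14.000°) → follower=(-76.000, 14.250, 41.500°)
step 3: Δleader=(24.000, -17.000, 3.000°), engaged; cmd=(46.000, -2.250, 1.500°) → follower=(-30.000, 12.000, 43.000°)
step 4: Δleader=(13.000, 23.000, 4.000°), disengaged; cmd=(0,0,0) → follower holds at (-30.000, 12.000, 43.000°)
step 5: Δleader=(17.000, 13.000, 38.000°), engaged; cmd=(32.000, 5.250, 19.000°) → follower=(2.000, 17.250, 62.000°)
step 6: Δleader=(16.000, 14.000, -14.000°), disengaged; cmd=(0,0,0) → follower holds at (2.000, 17.250, 62.000°)

-60.000 9.250 42.000
-108.000 15.000 55.500
-76.000 14.250 41.500
-30.000 12.000 43.000
-30.000 12.000 43.000
2.000 17.250 62.000
2.000 17.250 62.000


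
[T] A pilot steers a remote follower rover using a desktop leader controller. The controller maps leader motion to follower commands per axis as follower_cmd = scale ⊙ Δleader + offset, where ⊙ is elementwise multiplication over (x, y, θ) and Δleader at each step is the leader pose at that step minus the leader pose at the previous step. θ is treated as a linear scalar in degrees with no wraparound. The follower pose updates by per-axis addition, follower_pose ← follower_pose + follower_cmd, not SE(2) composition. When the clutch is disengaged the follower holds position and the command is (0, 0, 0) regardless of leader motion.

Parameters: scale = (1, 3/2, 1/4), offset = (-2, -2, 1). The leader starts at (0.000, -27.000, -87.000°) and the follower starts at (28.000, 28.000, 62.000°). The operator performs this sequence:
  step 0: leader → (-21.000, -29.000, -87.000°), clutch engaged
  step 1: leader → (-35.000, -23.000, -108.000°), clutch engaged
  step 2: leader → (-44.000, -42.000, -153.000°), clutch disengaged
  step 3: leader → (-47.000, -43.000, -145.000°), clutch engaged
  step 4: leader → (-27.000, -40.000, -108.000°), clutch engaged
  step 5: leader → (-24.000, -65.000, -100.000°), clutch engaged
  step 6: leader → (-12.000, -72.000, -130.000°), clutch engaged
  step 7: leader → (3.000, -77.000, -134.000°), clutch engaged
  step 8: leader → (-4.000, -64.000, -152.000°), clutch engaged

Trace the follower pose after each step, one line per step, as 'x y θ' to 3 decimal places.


5.000 23.000 63.000
-11.000 30.000 58.750
-11.000 30.000 58.750
-16.000 26.500 61.750
2.000 29.000 72.000
3.000 -10.500 75.000
13.000 -23.000 68.500
26.000 -32.500 68.500
17.000 -15.000 65.000

step 0: Δleader=(-21.000, -2.000, 0.000°), engaged; cmd=(-23.000, -5.000, 1.000°) → follower=(5.000, 23.000, 63.000°)
step 1: Δleader=(-14.000, 6.000, -21.000°), engaged; cmd=(-16.000, 7.000, -4.250°) → follower=(-11.000, 30.000, 58.750°)
step 2: Δleader=(-9.000, -19.000, -45.000°), disengaged; cmd=(0,0,0) → follower holds at (-11.000, 30.000, 58.750°)
step 3: Δleader=(-3.000, -1.000, 8.000°), engaged; cmd=(-5.000, -3.500, 3.000°) → follower=(-16.000, 26.500, 61.750°)
step 4: Δleader=(20.000, 3.000, 37.000°), engaged; cmd=(18.000, 2.500, 10.250°) → follower=(2.000, 29.000, 72.000°)
step 5: Δleader=(3.000, -25.000, 8.000°), engaged; cmd=(1.000, -39.500, 3.000°) → follower=(3.000, -10.500, 75.000°)
step 6: Δleader=(12.000, -7.000, -30.000°), engaged; cmd=(10.000, -12.500, -6.500°) → follower=(13.000, -23.000, 68.500°)
step 7: Δleader=(15.000, -5.000, -4.000°), engaged; cmd=(13.000, -9.500, 0.000°) → follower=(26.000, -32.500, 68.500°)
step 8: Δleader=(-7.000, 13.000, -18.000°), engaged; cmd=(-9.000, 17.500, -3.500°) → follower=(17.000, -15.000, 65.000°)


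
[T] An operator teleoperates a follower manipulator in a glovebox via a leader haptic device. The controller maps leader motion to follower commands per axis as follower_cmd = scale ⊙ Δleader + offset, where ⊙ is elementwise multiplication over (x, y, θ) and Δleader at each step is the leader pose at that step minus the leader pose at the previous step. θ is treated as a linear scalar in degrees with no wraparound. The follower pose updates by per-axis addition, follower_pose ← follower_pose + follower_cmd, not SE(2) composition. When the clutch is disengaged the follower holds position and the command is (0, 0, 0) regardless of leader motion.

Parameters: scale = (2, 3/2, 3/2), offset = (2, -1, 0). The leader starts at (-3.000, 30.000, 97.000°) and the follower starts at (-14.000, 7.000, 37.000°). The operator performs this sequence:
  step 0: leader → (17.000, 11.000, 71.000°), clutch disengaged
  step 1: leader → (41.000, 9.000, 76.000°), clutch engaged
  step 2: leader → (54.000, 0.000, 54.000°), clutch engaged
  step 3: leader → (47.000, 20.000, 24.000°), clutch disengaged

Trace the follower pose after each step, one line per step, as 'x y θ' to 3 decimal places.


step 0: Δleader=(20.000, -19.000, -26.000°), disengaged; cmd=(0,0,0) → follower holds at (-14.000, 7.000, 37.000°)
step 1: Δleader=(24.000, -2.000, 5.000°), engaged; cmd=(50.000, -4.000, 7.500°) → follower=(36.000, 3.000, 44.500°)
step 2: Δleader=(13.000, -9.000, -22.000°), engaged; cmd=(28.000, -14.500, -33.000°) → follower=(64.000, -11.500, 11.500°)
step 3: Δleader=(-7.000, 20.000, -30.000°), disengaged; cmd=(0,0,0) → follower holds at (64.000, -11.500, 11.500°)

-14.000 7.000 37.000
36.000 3.000 44.500
64.000 -11.500 11.500
64.000 -11.500 11.500


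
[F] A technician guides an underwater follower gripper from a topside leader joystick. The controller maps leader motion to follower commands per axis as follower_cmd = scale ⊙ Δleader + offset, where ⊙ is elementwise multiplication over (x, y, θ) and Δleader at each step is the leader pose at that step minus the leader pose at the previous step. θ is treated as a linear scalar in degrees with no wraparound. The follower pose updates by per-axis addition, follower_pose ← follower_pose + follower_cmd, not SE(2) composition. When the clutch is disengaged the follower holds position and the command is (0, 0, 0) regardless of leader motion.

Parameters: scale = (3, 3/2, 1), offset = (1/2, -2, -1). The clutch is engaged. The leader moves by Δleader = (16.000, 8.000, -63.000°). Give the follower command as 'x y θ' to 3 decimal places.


axis x: 3·16.000 + 1/2 = 48.500
axis y: 3/2·8.000 + -2 = 10.000
axis θ: 1·-63.000 + -1 = -64.000

48.500 10.000 -64.000


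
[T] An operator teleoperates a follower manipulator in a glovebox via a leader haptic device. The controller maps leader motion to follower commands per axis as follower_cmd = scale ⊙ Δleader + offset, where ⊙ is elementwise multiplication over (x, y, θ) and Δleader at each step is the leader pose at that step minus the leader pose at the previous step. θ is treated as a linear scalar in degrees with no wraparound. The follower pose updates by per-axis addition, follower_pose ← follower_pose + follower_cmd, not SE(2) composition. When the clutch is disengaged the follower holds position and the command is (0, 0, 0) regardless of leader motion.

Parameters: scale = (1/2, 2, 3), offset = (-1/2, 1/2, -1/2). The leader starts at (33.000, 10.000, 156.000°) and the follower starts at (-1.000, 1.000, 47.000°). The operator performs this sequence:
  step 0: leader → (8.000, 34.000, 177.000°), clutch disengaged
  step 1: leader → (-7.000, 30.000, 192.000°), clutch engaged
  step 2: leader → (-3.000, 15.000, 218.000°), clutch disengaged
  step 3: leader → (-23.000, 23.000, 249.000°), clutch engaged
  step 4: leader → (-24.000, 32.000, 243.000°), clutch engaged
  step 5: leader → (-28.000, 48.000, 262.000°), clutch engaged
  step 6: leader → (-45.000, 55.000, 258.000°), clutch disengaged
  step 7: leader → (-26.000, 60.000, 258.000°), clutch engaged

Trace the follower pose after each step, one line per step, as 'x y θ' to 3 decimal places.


-1.000 1.000 47.000
-9.000 -6.500 91.500
-9.000 -6.500 91.500
-19.500 10.000 184.000
-20.500 28.500 165.500
-23.000 61.000 222.000
-23.000 61.000 222.000
-14.000 71.500 221.500

step 0: Δleader=(-25.000, 24.000, 21.000°), disengaged; cmd=(0,0,0) → follower holds at (-1.000, 1.000, 47.000°)
step 1: Δleader=(-15.000, -4.000, 15.000°), engaged; cmd=(-8.000, -7.500, 44.500°) → follower=(-9.000, -6.500, 91.500°)
step 2: Δleader=(4.000, -15.000, 26.000°), disengaged; cmd=(0,0,0) → follower holds at (-9.000, -6.500, 91.500°)
step 3: Δleader=(-20.000, 8.000, 31.000°), engaged; cmd=(-10.500, 16.500, 92.500°) → follower=(-19.500, 10.000, 184.000°)
step 4: Δleader=(-1.000, 9.000, -6.000°), engaged; cmd=(-1.000, 18.500, -18.500°) → follower=(-20.500, 28.500, 165.500°)
step 5: Δleader=(-4.000, 16.000, 19.000°), engaged; cmd=(-2.500, 32.500, 56.500°) → follower=(-23.000, 61.000, 222.000°)
step 6: Δleader=(-17.000, 7.000, -4.000°), disengaged; cmd=(0,0,0) → follower holds at (-23.000, 61.000, 222.000°)
step 7: Δleader=(19.000, 5.000, 0.000°), engaged; cmd=(9.000, 10.500, -0.500°) → follower=(-14.000, 71.500, 221.500°)


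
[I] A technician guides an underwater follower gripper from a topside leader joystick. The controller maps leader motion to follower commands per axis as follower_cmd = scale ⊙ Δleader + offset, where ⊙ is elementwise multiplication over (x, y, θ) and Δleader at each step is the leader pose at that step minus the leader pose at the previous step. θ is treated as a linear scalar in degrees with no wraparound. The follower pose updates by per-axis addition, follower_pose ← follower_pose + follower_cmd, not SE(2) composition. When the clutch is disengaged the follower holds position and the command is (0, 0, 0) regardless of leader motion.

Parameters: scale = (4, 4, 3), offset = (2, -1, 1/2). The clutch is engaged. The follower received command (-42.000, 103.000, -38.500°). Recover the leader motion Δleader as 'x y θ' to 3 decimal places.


-11.000 26.000 -13.000

axis x: (-42.000 − 2) / (4) = -11.000
axis y: (103.000 − -1) / (4) = 26.000
axis θ: (-38.500 − 1/2) / (3) = -13.000


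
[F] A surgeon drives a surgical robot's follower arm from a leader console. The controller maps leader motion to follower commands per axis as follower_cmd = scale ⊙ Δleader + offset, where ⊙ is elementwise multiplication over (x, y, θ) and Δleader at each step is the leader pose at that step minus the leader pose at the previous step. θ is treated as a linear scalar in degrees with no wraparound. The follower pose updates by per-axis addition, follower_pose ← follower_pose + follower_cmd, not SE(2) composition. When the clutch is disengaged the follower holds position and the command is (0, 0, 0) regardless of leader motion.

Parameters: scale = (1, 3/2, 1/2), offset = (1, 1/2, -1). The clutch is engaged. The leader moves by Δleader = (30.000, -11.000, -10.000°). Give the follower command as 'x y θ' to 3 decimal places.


31.000 -16.000 -6.000

axis x: 1·30.000 + 1 = 31.000
axis y: 3/2·-11.000 + 1/2 = -16.000
axis θ: 1/2·-10.000 + -1 = -6.000


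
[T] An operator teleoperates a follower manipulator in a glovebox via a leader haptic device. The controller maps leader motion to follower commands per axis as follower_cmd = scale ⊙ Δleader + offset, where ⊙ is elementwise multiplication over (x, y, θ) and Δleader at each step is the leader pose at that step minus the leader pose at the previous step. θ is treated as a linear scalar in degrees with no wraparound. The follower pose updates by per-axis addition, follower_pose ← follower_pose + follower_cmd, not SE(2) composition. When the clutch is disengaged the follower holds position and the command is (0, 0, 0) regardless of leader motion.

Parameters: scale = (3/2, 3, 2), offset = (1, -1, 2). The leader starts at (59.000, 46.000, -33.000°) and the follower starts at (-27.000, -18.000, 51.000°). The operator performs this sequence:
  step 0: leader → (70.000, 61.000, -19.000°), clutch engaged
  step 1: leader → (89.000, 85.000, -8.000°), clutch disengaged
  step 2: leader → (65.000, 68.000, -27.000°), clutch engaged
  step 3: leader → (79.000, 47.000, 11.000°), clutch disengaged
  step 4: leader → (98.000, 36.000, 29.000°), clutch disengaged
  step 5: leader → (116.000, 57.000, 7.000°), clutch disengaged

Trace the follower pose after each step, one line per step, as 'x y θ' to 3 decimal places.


-9.500 26.000 81.000
-9.500 26.000 81.000
-44.500 -26.000 45.000
-44.500 -26.000 45.000
-44.500 -26.000 45.000
-44.500 -26.000 45.000

step 0: Δleader=(11.000, 15.000, 14.000°), engaged; cmd=(17.500, 44.000, 30.000°) → follower=(-9.500, 26.000, 81.000°)
step 1: Δleader=(19.000, 24.000, 11.000°), disengaged; cmd=(0,0,0) → follower holds at (-9.500, 26.000, 81.000°)
step 2: Δleader=(-24.000, -17.000, -19.000°), engaged; cmd=(-35.000, -52.000, -36.000°) → follower=(-44.500, -26.000, 45.000°)
step 3: Δleader=(14.000, -21.000, 38.000°), disengaged; cmd=(0,0,0) → follower holds at (-44.500, -26.000, 45.000°)
step 4: Δleader=(19.000, -11.000, 18.000°), disengaged; cmd=(0,0,0) → follower holds at (-44.500, -26.000, 45.000°)
step 5: Δleader=(18.000, 21.000, -22.000°), disengaged; cmd=(0,0,0) → follower holds at (-44.500, -26.000, 45.000°)


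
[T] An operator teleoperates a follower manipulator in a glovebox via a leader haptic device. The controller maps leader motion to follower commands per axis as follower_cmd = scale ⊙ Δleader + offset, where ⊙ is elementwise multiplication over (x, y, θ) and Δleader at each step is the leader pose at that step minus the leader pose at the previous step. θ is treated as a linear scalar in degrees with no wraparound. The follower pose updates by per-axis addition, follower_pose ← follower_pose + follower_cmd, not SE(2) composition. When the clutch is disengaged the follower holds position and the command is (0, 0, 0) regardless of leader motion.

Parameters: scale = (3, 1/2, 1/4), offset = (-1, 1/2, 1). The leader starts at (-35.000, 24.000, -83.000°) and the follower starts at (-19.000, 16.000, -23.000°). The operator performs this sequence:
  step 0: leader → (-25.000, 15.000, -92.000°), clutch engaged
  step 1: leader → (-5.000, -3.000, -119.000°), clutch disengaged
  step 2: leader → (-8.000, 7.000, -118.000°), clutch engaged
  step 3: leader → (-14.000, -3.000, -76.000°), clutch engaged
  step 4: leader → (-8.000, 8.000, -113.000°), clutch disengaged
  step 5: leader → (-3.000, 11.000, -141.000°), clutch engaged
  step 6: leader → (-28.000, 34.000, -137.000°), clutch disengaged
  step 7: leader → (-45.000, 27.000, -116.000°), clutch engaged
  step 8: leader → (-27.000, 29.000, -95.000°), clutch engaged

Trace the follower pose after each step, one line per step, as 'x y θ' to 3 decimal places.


10.000 12.000 -24.250
10.000 12.000 -24.250
0.000 17.500 -23.000
-19.000 13.000 -11.500
-19.000 13.000 -11.500
-5.000 15.000 -17.500
-5.000 15.000 -17.500
-57.000 12.000 -11.250
-4.000 13.500 -5.000

step 0: Δleader=(10.000, -9.000, -9.000°), engaged; cmd=(29.000, -4.000, -1.250°) → follower=(10.000, 12.000, -24.250°)
step 1: Δleader=(20.000, -18.000, -27.000°), disengaged; cmd=(0,0,0) → follower holds at (10.000, 12.000, -24.250°)
step 2: Δleader=(-3.000, 10.000, 1.000°), engaged; cmd=(-10.000, 5.500, 1.250°) → follower=(0.000, 17.500, -23.000°)
step 3: Δleader=(-6.000, -10.000, 42.000°), engaged; cmd=(-19.000, -4.500, 11.500°) → follower=(-19.000, 13.000, -11.500°)
step 4: Δleader=(6.000, 11.000, -37.000°), disengaged; cmd=(0,0,0) → follower holds at (-19.000, 13.000, -11.500°)
step 5: Δleader=(5.000, 3.000, -28.000°), engaged; cmd=(14.000, 2.000, -6.000°) → follower=(-5.000, 15.000, -17.500°)
step 6: Δleader=(-25.000, 23.000, 4.000°), disengaged; cmd=(0,0,0) → follower holds at (-5.000, 15.000, -17.500°)
step 7: Δleader=(-17.000, -7.000, 21.000°), engaged; cmd=(-52.000, -3.000, 6.250°) → follower=(-57.000, 12.000, -11.250°)
step 8: Δleader=(18.000, 2.000, 21.000°), engaged; cmd=(53.000, 1.500, 6.250°) → follower=(-4.000, 13.500, -5.000°)


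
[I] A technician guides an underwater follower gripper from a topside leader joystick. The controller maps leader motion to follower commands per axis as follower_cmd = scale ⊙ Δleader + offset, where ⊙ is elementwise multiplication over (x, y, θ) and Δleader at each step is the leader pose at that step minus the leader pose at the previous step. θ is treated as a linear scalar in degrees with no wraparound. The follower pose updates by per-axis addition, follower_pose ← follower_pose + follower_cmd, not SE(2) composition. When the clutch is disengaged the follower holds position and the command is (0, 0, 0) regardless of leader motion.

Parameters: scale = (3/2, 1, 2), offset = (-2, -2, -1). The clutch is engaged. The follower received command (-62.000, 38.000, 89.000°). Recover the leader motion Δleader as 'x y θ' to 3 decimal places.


axis x: (-62.000 − -2) / (3/2) = -40.000
axis y: (38.000 − -2) / (1) = 40.000
axis θ: (89.000 − -1) / (2) = 45.000

-40.000 40.000 45.000


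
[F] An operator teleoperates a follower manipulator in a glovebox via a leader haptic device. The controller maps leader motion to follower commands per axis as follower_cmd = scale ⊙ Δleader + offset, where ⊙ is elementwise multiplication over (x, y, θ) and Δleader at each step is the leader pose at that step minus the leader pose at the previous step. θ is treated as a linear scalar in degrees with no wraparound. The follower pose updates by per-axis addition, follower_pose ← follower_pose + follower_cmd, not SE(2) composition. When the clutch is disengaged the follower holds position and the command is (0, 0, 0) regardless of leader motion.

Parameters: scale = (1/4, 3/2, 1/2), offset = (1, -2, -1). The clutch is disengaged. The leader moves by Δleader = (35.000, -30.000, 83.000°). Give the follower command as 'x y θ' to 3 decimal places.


0.000 0.000 0.000

clutch disengaged → follower holds; cmd = (0, 0, 0)


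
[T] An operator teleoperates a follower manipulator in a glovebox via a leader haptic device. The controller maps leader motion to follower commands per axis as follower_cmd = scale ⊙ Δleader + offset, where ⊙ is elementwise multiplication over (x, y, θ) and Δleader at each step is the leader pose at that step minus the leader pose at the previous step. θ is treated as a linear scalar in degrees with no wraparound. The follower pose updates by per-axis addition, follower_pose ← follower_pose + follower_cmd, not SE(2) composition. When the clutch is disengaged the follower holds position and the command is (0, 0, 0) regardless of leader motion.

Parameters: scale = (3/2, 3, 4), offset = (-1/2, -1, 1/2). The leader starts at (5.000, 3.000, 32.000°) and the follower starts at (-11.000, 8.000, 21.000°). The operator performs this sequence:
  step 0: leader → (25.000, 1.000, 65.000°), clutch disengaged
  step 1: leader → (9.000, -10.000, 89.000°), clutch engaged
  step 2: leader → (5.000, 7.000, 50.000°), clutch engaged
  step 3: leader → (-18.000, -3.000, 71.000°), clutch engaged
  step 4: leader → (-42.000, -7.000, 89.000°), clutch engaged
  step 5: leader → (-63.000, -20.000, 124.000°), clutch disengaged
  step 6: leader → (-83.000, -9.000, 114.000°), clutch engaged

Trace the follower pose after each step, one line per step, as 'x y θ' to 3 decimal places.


-11.000 8.000 21.000
-35.500 -26.000 117.500
-42.000 24.000 -38.000
-77.000 -7.000 46.500
-113.500 -20.000 119.000
-113.500 -20.000 119.000
-144.000 12.000 79.500

step 0: Δleader=(20.000, -2.000, 33.000°), disengaged; cmd=(0,0,0) → follower holds at (-11.000, 8.000, 21.000°)
step 1: Δleader=(-16.000, -11.000, 24.000°), engaged; cmd=(-24.500, -34.000, 96.500°) → follower=(-35.500, -26.000, 117.500°)
step 2: Δleader=(-4.000, 17.000, -39.000°), engaged; cmd=(-6.500, 50.000, -155.500°) → follower=(-42.000, 24.000, -38.000°)
step 3: Δleader=(-23.000, -10.000, 21.000°), engaged; cmd=(-35.000, -31.000, 84.500°) → follower=(-77.000, -7.000, 46.500°)
step 4: Δleader=(-24.000, -4.000, 18.000°), engaged; cmd=(-36.500, -13.000, 72.500°) → follower=(-113.500, -20.000, 119.000°)
step 5: Δleader=(-21.000, -13.000, 35.000°), disengaged; cmd=(0,0,0) → follower holds at (-113.500, -20.000, 119.000°)
step 6: Δleader=(-20.000, 11.000, -10.000°), engaged; cmd=(-30.500, 32.000, -39.500°) → follower=(-144.000, 12.000, 79.500°)


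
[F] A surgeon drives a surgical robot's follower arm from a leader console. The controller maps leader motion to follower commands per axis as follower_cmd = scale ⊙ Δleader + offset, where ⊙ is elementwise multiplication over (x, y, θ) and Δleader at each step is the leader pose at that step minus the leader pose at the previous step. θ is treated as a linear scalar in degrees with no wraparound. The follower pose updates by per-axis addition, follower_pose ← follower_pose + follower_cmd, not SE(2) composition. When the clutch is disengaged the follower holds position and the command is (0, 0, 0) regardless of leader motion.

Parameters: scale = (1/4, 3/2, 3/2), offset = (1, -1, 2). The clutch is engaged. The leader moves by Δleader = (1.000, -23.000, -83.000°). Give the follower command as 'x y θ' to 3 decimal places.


1.250 -35.500 -122.500

axis x: 1/4·1.000 + 1 = 1.250
axis y: 3/2·-23.000 + -1 = -35.500
axis θ: 3/2·-83.000 + 2 = -122.500


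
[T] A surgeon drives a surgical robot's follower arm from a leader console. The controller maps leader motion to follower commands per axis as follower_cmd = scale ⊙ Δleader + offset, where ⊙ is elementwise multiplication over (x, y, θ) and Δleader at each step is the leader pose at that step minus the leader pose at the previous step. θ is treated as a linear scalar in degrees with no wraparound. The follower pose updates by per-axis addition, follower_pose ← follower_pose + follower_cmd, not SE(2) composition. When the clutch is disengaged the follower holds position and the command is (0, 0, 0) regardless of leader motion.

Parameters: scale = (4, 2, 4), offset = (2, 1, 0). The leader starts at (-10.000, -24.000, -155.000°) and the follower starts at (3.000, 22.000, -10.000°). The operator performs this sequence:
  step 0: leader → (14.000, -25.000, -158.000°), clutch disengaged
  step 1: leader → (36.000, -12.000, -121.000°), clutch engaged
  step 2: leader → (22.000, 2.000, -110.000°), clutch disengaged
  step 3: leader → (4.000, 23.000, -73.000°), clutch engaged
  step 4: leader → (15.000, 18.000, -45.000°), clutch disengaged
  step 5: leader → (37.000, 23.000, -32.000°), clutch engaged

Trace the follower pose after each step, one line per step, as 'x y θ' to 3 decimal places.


step 0: Δleader=(24.000, -1.000, -3.000°), disengaged; cmd=(0,0,0) → follower holds at (3.000, 22.000, -10.000°)
step 1: Δleader=(22.000, 13.000, 37.000°), engaged; cmd=(90.000, 27.000, 148.000°) → follower=(93.000, 49.000, 138.000°)
step 2: Δleader=(-14.000, 14.000, 11.000°), disengaged; cmd=(0,0,0) → follower holds at (93.000, 49.000, 138.000°)
step 3: Δleader=(-18.000, 21.000, 37.000°), engaged; cmd=(-70.000, 43.000, 148.000°) → follower=(23.000, 92.000, 286.000°)
step 4: Δleader=(11.000, -5.000, 28.000°), disengaged; cmd=(0,0,0) → follower holds at (23.000, 92.000, 286.000°)
step 5: Δleader=(22.000, 5.000, 13.000°), engaged; cmd=(90.000, 11.000, 52.000°) → follower=(113.000, 103.000, 338.000°)

3.000 22.000 -10.000
93.000 49.000 138.000
93.000 49.000 138.000
23.000 92.000 286.000
23.000 92.000 286.000
113.000 103.000 338.000


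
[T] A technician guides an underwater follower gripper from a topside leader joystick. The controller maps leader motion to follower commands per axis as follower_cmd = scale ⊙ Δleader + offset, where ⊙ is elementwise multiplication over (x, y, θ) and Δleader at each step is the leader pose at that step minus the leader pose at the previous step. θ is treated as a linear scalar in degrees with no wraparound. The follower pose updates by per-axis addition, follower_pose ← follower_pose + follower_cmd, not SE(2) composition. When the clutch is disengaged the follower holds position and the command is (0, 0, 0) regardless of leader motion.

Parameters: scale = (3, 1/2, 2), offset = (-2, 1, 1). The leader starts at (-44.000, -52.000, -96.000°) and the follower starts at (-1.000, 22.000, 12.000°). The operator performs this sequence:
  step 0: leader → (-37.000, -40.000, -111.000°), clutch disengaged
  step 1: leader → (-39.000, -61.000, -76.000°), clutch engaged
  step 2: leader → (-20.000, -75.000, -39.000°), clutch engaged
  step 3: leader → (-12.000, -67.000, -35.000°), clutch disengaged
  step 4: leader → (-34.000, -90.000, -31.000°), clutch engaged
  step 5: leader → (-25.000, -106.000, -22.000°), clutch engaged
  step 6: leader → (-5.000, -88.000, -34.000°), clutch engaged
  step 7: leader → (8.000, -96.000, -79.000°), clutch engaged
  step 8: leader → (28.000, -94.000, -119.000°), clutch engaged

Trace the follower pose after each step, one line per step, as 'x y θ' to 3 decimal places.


-1.000 22.000 12.000
-9.000 12.500 83.000
46.000 6.500 158.000
46.000 6.500 158.000
-22.000 -4.000 167.000
3.000 -11.000 186.000
61.000 -1.000 163.000
98.000 -4.000 74.000
156.000 -2.000 -5.000

step 0: Δleader=(7.000, 12.000, -15.000°), disengaged; cmd=(0,0,0) → follower holds at (-1.000, 22.000, 12.000°)
step 1: Δleader=(-2.000, -21.000, 35.000°), engaged; cmd=(-8.000, -9.500, 71.000°) → follower=(-9.000, 12.500, 83.000°)
step 2: Δleader=(19.000, -14.000, 37.000°), engaged; cmd=(55.000, -6.000, 75.000°) → follower=(46.000, 6.500, 158.000°)
step 3: Δleader=(8.000, 8.000, 4.000°), disengaged; cmd=(0,0,0) → follower holds at (46.000, 6.500, 158.000°)
step 4: Δleader=(-22.000, -23.000, 4.000°), engaged; cmd=(-68.000, -10.500, 9.000°) → follower=(-22.000, -4.000, 167.000°)
step 5: Δleader=(9.000, -16.000, 9.000°), engaged; cmd=(25.000, -7.000, 19.000°) → follower=(3.000, -11.000, 186.000°)
step 6: Δleader=(20.000, 18.000, -12.000°), engaged; cmd=(58.000, 10.000, -23.000°) → follower=(61.000, -1.000, 163.000°)
step 7: Δleader=(13.000, -8.000, -45.000°), engaged; cmd=(37.000, -3.000, -89.000°) → follower=(98.000, -4.000, 74.000°)
step 8: Δleader=(20.000, 2.000, -40.000°), engaged; cmd=(58.000, 2.000, -79.000°) → follower=(156.000, -2.000, -5.000°)
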